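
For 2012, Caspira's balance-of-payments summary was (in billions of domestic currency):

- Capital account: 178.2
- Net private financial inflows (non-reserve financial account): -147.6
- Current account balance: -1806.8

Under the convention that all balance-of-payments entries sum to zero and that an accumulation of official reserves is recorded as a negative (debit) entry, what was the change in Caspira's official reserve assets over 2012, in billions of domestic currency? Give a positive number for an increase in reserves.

Official reserve transactions balance = -((-1806.8) + 178.2 + (-147.6)) = 1776.2
An accumulation of reserves is recorded as a debit (negative entry), so the change in the stock of reserves is the negative of that balance.
Change in official reserves = -(1776.2) = -1776.2

-1776.2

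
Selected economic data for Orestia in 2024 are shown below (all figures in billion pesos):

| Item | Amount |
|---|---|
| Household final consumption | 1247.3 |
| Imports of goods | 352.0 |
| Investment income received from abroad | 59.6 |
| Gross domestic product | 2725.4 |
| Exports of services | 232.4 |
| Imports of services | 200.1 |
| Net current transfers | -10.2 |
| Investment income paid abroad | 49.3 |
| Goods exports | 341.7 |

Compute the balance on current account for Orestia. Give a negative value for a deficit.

Goods balance = 341.7 - 352.0 = -10.3
Services balance = 232.4 - 200.1 = 32.3
Trade balance (goods + services) = -10.3 + 32.3 = 22.0
Net primary income = 59.6 - 49.3 = 10.3
Net secondary income = -10.2
Current account = 22.0 + 10.3 + (-10.2) = 22.1

22.1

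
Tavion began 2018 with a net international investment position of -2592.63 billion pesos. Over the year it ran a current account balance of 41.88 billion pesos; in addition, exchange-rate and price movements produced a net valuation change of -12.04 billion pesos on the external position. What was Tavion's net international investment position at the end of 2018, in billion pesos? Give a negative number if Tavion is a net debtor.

-2562.79

Change in NIIP = current account + net valuation change = 41.88 + (-12.04) = 29.84
End-of-year NIIP = -2592.63 + 29.84 = -2562.79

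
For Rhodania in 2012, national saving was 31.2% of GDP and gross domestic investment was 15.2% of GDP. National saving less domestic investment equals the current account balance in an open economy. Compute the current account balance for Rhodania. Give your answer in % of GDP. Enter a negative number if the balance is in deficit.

CA = S - I = 31.2 - 15.2 = 16.0

16.0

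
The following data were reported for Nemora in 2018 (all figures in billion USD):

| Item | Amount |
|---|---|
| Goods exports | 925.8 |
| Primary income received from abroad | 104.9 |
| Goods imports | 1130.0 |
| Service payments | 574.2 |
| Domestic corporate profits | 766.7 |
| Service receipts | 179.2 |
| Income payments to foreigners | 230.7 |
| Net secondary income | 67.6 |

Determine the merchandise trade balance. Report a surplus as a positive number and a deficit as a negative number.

-204.2

Goods balance = 925.8 - 1130.0 = -204.2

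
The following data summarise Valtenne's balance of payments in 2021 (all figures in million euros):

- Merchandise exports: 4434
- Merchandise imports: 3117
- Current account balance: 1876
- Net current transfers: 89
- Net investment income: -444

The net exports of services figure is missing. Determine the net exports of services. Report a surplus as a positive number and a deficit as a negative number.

Current account = goods balance + services balance + net primary income + net secondary income
Sum of the known components = 962
Net exports of services = CA - (known components) = 1876 - 962 = 914

914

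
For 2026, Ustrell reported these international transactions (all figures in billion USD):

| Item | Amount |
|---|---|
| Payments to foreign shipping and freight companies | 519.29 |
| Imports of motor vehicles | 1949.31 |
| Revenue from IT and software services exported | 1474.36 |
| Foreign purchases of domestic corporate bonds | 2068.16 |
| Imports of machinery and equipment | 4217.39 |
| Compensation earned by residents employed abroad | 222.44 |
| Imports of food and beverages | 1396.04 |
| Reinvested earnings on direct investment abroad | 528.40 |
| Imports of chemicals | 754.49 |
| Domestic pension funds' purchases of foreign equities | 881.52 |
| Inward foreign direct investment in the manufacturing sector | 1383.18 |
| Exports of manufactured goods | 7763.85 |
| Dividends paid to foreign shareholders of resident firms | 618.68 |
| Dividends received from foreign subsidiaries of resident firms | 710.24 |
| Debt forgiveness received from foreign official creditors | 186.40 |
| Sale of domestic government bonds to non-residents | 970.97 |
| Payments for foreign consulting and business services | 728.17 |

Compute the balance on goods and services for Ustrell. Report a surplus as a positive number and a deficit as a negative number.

Goods: -1396.04 - 1949.31 + 7763.85 - 754.49 - 4217.39 = -553.38
Services: -728.17 + 1474.36 - 519.29 = 226.90
Trade balance = -553.38 + 226.90 = -326.48
(Excluded from the trade balance — financial account: foreign purchases of domestic corporate bonds 2068.16, domestic pension funds' purchases of foreign equities 881.52, inward foreign direct investment in the manufacturing sector 1383.18, sale of domestic government bonds to non-residents 970.97; primary income: compensation earned by residents employed abroad 222.44, reinvested earnings on direct investment abroad 528.40, dividends paid to foreign shareholders of resident firms 618.68, dividends received from foreign subsidiaries of resident firms 710.24; capital account: debt forgiveness received from foreign official creditors 186.40.)

-326.48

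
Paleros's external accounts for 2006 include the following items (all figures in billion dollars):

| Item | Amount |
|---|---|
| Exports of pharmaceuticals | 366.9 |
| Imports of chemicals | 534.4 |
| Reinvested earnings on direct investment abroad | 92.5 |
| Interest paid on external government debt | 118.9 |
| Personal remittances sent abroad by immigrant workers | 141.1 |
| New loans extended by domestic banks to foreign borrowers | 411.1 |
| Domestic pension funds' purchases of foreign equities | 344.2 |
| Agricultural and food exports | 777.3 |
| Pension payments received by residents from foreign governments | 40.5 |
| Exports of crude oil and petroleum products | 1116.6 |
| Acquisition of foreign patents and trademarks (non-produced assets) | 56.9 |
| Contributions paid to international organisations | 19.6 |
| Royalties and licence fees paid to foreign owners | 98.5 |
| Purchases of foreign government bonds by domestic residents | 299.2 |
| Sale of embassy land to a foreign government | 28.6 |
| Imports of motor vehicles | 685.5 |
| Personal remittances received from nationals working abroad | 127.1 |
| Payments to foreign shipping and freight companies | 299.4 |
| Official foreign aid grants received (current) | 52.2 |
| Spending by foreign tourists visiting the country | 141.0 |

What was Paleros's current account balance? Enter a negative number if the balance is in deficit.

816.7

Goods: 777.3 - 685.5 - 534.4 + 366.9 + 1116.6 = 1040.9
Services: 141.0 - 98.5 - 299.4 = -256.9
Primary income: 92.5 - 118.9 = -26.4
Secondary income: 52.2 - 141.1 + 40.5 - 19.6 + 127.1 = 59.1
Current account = 1040.9 + (-256.9) + (-26.4) + 59.1 = 816.7
(Excluded from the current account — financial account: new loans extended by domestic banks to foreign borrowers 411.1, domestic pension funds' purchases of foreign equities 344.2, purchases of foreign government bonds by domestic residents 299.2; capital account: acquisition of foreign patents and trademarks (non-produced assets) 56.9, sale of embassy land to a foreign government 28.6.)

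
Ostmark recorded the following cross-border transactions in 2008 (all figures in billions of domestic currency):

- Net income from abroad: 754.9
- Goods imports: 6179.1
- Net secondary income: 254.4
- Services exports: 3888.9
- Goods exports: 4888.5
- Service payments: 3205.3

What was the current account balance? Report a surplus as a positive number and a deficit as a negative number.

Goods balance = 4888.5 - 6179.1 = -1290.6
Services balance = 3888.9 - 3205.3 = 683.6
Trade balance (goods + services) = -1290.6 + 683.6 = -607.0
Net primary income = 754.9
Net secondary income = 254.4
Current account = -607.0 + 754.9 + 254.4 = 402.3

402.3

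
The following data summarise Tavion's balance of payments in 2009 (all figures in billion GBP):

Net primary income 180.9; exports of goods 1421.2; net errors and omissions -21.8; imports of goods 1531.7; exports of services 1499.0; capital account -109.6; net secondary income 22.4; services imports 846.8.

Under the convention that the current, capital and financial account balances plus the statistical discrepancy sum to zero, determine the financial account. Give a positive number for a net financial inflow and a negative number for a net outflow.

-613.6

Goods balance = 1421.2 - 1531.7 = -110.5
Services balance = 1499.0 - 846.8 = 652.2
Trade balance (goods + services) = -110.5 + 652.2 = 541.7
Net primary income = 180.9
Net secondary income = 22.4
Current account = 541.7 + 180.9 + 22.4 = 745.0
Financial account = -(745.0 + (-109.6) + (-21.8)) = -613.6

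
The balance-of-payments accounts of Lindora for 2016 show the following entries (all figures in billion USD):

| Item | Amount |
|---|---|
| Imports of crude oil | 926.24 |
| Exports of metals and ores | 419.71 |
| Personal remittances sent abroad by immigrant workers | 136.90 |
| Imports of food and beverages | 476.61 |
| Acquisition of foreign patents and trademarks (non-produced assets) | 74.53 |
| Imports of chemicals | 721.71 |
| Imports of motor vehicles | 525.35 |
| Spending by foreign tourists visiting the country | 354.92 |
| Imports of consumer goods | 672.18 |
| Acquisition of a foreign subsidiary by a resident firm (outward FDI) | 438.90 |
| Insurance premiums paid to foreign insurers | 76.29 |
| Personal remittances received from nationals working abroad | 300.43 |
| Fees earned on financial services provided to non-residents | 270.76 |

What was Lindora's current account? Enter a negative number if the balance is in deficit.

Goods: 419.71 - 721.71 - 525.35 - 672.18 - 926.24 - 476.61 = -2902.38
Services: 270.76 - 76.29 + 354.92 = 549.39
Secondary income: -136.90 + 300.43 = 163.53
Current account = (-2902.38) + 549.39 + 163.53 = -2189.46
(Excluded from the current account — capital account: acquisition of foreign patents and trademarks (non-produced assets) 74.53; financial account: acquisition of a foreign subsidiary by a resident firm (outward FDI) 438.90.)

-2189.46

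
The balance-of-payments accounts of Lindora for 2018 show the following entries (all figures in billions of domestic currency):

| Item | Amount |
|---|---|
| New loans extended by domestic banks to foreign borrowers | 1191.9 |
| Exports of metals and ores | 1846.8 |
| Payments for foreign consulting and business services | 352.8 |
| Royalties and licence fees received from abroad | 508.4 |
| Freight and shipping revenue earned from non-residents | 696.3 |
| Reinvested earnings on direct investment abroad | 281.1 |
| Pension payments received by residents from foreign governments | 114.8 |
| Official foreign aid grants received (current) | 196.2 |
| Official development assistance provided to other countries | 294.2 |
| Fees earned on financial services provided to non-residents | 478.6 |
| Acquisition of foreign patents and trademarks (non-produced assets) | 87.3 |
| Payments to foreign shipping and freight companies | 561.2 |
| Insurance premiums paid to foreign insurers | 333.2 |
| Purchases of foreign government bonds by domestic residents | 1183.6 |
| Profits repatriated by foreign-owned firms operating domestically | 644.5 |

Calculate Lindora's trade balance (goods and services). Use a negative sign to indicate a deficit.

Goods: 1846.8
Services: 508.4 + 696.3 - 333.2 - 561.2 - 352.8 + 478.6 = 436.1
Trade balance = 1846.8 + 436.1 = 2282.9
(Excluded from the trade balance — financial account: new loans extended by domestic banks to foreign borrowers 1191.9, purchases of foreign government bonds by domestic residents 1183.6; primary income: reinvested earnings on direct investment abroad 281.1, profits repatriated by foreign-owned firms operating domestically 644.5; secondary income: pension payments received by residents from foreign governments 114.8, official foreign aid grants received (current) 196.2, official development assistance provided to other countries 294.2; capital account: acquisition of foreign patents and trademarks (non-produced assets) 87.3.)

2282.9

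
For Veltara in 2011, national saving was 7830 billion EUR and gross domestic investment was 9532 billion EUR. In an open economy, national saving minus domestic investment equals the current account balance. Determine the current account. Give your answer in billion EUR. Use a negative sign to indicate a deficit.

S - I = CA (net lending to the rest of the world).
CA = S - I = 7830 - 9532 = -1702

-1702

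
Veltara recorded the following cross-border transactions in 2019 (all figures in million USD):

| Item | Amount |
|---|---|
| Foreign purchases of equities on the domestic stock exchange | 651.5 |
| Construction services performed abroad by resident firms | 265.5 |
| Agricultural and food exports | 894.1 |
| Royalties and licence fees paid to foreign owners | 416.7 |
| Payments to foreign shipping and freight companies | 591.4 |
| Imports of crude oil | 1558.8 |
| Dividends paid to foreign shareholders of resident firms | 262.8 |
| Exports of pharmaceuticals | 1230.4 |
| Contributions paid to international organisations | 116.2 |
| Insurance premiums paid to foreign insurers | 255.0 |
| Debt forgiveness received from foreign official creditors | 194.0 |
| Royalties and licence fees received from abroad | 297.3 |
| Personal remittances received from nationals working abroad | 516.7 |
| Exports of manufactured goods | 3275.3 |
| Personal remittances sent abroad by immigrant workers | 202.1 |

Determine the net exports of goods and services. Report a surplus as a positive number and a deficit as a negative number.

Goods: -1558.8 + 894.1 + 3275.3 + 1230.4 = 3841.0
Services: -255.0 + 265.5 - 591.4 + 297.3 - 416.7 = -700.3
Trade balance = 3841.0 + (-700.3) = 3140.7
(Excluded from the trade balance — financial account: foreign purchases of equities on the domestic stock exchange 651.5; primary income: dividends paid to foreign shareholders of resident firms 262.8; secondary income: contributions paid to international organisations 116.2, personal remittances received from nationals working abroad 516.7, personal remittances sent abroad by immigrant workers 202.1; capital account: debt forgiveness received from foreign official creditors 194.0.)

3140.7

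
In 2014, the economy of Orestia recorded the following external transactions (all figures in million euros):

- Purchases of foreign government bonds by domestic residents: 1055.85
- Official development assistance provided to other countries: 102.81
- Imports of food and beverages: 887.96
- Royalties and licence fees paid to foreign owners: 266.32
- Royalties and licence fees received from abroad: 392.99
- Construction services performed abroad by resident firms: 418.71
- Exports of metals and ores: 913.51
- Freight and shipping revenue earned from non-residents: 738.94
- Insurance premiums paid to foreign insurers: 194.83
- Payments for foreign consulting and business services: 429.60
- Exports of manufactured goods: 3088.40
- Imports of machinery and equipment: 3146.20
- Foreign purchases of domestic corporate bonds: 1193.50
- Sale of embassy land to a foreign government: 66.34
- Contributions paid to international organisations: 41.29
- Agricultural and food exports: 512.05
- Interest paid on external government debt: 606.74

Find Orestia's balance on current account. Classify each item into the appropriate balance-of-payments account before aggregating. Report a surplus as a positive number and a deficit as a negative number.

Goods: 3088.40 - 3146.20 + 913.51 + 512.05 - 887.96 = 479.80
Services: 418.71 - 194.83 + 392.99 + 738.94 - 429.60 - 266.32 = 659.89
Primary income: -606.74
Secondary income: -41.29 - 102.81 = -144.10
Current account = 479.80 + 659.89 + (-606.74) + (-144.10) = 388.85
(Excluded from the current account — financial account: purchases of foreign government bonds by domestic residents 1055.85, foreign purchases of domestic corporate bonds 1193.50; capital account: sale of embassy land to a foreign government 66.34.)

388.85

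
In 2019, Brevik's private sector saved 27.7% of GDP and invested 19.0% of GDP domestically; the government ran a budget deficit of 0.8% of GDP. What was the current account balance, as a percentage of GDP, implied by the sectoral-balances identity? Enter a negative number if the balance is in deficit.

7.9

By the sectoral-balances identity, CA = (S_private - I) + (T - G).
Private balance = 27.7 - 19.0 = 8.7
Government balance (T - G) = -0.8
CA = 8.7 + (-0.8) = 7.9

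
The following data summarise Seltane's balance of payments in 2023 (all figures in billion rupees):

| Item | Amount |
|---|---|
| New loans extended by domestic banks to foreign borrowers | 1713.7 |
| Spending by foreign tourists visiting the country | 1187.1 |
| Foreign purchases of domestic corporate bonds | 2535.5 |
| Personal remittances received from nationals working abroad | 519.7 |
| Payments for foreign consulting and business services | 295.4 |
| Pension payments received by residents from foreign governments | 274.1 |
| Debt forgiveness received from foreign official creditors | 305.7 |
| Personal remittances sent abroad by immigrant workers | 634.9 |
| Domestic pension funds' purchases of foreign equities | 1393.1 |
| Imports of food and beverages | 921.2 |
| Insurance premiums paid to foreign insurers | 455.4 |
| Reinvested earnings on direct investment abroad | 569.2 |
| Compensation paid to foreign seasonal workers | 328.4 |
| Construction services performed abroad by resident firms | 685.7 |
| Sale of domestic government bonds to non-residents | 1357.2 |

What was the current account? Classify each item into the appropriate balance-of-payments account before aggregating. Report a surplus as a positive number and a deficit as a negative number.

600.5

Goods: -921.2
Services: 1187.1 + 685.7 - 295.4 - 455.4 = 1122.0
Primary income: 569.2 - 328.4 = 240.8
Secondary income: -634.9 + 274.1 + 519.7 = 158.9
Current account = (-921.2) + 1122.0 + 240.8 + 158.9 = 600.5
(Excluded from the current account — financial account: new loans extended by domestic banks to foreign borrowers 1713.7, foreign purchases of domestic corporate bonds 2535.5, domestic pension funds' purchases of foreign equities 1393.1, sale of domestic government bonds to non-residents 1357.2; capital account: debt forgiveness received from foreign official creditors 305.7.)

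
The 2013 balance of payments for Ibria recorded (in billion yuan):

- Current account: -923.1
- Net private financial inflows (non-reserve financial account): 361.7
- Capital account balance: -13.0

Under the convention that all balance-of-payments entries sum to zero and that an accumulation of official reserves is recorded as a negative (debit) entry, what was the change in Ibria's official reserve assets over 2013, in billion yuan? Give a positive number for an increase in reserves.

Official reserve transactions balance = -((-923.1) + (-13.0) + 361.7) = 574.4
An accumulation of reserves is recorded as a debit (negative entry), so the change in the stock of reserves is the negative of that balance.
Change in official reserves = -(574.4) = -574.4

-574.4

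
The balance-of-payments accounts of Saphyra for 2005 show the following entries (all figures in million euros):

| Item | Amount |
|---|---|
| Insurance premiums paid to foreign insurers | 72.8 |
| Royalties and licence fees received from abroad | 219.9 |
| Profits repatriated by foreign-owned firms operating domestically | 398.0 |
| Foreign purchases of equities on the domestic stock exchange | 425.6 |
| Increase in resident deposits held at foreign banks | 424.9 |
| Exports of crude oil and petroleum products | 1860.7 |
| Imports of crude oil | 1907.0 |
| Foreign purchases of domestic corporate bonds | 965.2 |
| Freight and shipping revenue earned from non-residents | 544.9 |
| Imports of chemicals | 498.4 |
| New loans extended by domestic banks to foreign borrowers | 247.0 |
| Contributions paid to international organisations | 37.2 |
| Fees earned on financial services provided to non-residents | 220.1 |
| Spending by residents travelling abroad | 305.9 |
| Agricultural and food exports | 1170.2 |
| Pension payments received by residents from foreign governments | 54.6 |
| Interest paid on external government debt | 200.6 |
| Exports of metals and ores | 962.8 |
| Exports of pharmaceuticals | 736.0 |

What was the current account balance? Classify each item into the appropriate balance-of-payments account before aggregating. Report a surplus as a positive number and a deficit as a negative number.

Goods: 1170.2 + 962.8 + 736.0 + 1860.7 - 498.4 - 1907.0 = 2324.3
Services: 220.1 + 219.9 - 72.8 + 544.9 - 305.9 = 606.2
Primary income: -398.0 - 200.6 = -598.6
Secondary income: -37.2 + 54.6 = 17.4
Current account = 2324.3 + 606.2 + (-598.6) + 17.4 = 2349.3
(Excluded from the current account — financial account: foreign purchases of equities on the domestic stock exchange 425.6, increase in resident deposits held at foreign banks 424.9, foreign purchases of domestic corporate bonds 965.2, new loans extended by domestic banks to foreign borrowers 247.0.)

2349.3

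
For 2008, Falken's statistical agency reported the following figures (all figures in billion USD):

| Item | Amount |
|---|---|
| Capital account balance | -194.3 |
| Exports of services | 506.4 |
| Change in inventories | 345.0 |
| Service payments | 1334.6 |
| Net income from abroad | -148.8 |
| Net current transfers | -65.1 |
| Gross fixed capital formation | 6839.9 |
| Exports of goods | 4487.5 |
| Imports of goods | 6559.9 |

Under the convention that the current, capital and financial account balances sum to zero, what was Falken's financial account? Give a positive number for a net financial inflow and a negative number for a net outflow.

3308.8

Goods balance = 4487.5 - 6559.9 = -2072.4
Services balance = 506.4 - 1334.6 = -828.2
Trade balance (goods + services) = -2072.4 + (-828.2) = -2900.6
Net primary income = -148.8
Net secondary income = -65.1
Current account = -2900.6 + (-148.8) + (-65.1) = -3114.5
Financial account = -(-3114.5 + (-194.3)) = 3308.8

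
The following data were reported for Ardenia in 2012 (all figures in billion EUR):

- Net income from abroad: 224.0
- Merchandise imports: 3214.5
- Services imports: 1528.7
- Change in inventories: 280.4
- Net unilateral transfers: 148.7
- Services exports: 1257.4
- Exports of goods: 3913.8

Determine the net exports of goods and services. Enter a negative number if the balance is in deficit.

Goods balance = 3913.8 - 3214.5 = 699.3
Services balance = 1257.4 - 1528.7 = -271.3
Trade balance (goods + services) = 699.3 + (-271.3) = 428.0

428.0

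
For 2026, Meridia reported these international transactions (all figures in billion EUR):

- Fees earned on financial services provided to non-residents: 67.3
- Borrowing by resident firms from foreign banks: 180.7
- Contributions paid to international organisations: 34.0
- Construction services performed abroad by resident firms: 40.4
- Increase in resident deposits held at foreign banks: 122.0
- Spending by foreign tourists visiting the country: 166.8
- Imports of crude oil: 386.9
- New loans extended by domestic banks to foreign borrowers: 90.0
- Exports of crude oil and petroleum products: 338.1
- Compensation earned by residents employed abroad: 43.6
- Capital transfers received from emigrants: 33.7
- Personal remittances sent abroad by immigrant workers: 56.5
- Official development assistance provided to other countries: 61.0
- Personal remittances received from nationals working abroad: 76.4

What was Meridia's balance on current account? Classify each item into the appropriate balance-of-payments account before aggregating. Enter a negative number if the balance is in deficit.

194.2

Goods: 338.1 - 386.9 = -48.8
Services: 40.4 + 67.3 + 166.8 = 274.5
Primary income: 43.6
Secondary income: 76.4 - 61.0 - 34.0 - 56.5 = -75.1
Current account = (-48.8) + 274.5 + 43.6 + (-75.1) = 194.2
(Excluded from the current account — financial account: borrowing by resident firms from foreign banks 180.7, increase in resident deposits held at foreign banks 122.0, new loans extended by domestic banks to foreign borrowers 90.0; capital account: capital transfers received from emigrants 33.7.)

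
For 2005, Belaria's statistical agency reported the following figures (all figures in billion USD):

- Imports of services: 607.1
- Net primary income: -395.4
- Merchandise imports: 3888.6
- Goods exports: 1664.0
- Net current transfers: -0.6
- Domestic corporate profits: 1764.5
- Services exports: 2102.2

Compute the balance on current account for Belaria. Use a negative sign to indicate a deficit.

-1125.5

Goods balance = 1664.0 - 3888.6 = -2224.6
Services balance = 2102.2 - 607.1 = 1495.1
Trade balance (goods + services) = -2224.6 + 1495.1 = -729.5
Net primary income = -395.4
Net secondary income = -0.6
Current account = -729.5 + (-395.4) + (-0.6) = -1125.5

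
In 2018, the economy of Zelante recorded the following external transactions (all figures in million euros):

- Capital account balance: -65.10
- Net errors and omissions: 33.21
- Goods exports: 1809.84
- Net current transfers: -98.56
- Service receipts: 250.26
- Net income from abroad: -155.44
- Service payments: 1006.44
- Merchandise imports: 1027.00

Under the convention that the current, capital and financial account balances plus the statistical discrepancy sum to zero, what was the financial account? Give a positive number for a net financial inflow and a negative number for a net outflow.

Goods balance = 1809.84 - 1027.00 = 782.84
Services balance = 250.26 - 1006.44 = -756.18
Trade balance (goods + services) = 782.84 + (-756.18) = 26.66
Net primary income = -155.44
Net secondary income = -98.56
Current account = 26.66 + (-155.44) + (-98.56) = -227.34
Financial account = -(-227.34 + (-65.10) + 33.21) = 259.23

259.23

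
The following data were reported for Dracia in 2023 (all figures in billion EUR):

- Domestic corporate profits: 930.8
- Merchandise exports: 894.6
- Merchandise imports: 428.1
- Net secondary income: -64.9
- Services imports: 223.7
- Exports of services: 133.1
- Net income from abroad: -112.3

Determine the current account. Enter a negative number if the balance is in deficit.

Goods balance = 894.6 - 428.1 = 466.5
Services balance = 133.1 - 223.7 = -90.6
Trade balance (goods + services) = 466.5 + (-90.6) = 375.9
Net primary income = -112.3
Net secondary income = -64.9
Current account = 375.9 + (-112.3) + (-64.9) = 198.7

198.7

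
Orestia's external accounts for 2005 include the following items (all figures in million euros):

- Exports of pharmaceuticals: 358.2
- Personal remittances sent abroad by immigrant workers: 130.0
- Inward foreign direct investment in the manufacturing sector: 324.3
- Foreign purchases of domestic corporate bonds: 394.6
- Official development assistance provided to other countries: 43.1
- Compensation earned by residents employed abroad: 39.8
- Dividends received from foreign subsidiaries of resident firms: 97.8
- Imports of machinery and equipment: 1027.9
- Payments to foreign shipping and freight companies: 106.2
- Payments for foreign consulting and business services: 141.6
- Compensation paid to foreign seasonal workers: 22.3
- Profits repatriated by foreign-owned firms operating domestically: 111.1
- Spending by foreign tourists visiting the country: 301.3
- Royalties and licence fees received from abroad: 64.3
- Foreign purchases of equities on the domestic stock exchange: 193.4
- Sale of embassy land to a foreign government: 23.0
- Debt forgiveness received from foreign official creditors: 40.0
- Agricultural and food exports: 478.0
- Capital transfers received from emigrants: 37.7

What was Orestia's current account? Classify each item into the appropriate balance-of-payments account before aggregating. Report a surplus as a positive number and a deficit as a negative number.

Goods: -1027.9 + 358.2 + 478.0 = -191.7
Services: 64.3 - 106.2 + 301.3 - 141.6 = 117.8
Primary income: 97.8 - 22.3 + 39.8 - 111.1 = 4.2
Secondary income: -43.1 - 130.0 = -173.1
Current account = (-191.7) + 117.8 + 4.2 + (-173.1) = -242.8
(Excluded from the current account — financial account: inward foreign direct investment in the manufacturing sector 324.3, foreign purchases of domestic corporate bonds 394.6, foreign purchases of equities on the domestic stock exchange 193.4; capital account: sale of embassy land to a foreign government 23.0, debt forgiveness received from foreign official creditors 40.0, capital transfers received from emigrants 37.7.)

-242.8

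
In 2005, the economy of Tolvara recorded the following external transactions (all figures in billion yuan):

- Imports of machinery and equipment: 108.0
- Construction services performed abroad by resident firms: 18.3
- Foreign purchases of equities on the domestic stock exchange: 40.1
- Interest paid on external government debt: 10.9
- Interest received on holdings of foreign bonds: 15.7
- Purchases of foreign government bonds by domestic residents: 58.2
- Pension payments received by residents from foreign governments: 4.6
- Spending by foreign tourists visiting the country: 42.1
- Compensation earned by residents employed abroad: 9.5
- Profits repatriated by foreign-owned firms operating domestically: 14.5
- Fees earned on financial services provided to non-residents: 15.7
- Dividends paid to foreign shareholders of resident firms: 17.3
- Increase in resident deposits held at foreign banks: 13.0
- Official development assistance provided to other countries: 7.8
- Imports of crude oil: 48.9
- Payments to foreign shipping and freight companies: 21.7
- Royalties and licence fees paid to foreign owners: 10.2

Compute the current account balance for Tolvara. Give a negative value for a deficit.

Goods: -108.0 - 48.9 = -156.9
Services: 42.1 + 15.7 - 21.7 - 10.2 + 18.3 = 44.2
Primary income: -17.3 + 15.7 + 9.5 - 10.9 - 14.5 = -17.5
Secondary income: -7.8 + 4.6 = -3.2
Current account = (-156.9) + 44.2 + (-17.5) + (-3.2) = -133.4
(Excluded from the current account — financial account: foreign purchases of equities on the domestic stock exchange 40.1, purchases of foreign government bonds by domestic residents 58.2, increase in resident deposits held at foreign banks 13.0.)

-133.4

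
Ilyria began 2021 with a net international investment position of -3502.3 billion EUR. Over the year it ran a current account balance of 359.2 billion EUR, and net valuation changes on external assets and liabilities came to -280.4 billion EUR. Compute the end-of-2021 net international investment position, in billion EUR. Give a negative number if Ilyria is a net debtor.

Change in NIIP = current account + net valuation change = 359.2 + (-280.4) = 78.8
End-of-year NIIP = -3502.3 + 78.8 = -3423.5

-3423.5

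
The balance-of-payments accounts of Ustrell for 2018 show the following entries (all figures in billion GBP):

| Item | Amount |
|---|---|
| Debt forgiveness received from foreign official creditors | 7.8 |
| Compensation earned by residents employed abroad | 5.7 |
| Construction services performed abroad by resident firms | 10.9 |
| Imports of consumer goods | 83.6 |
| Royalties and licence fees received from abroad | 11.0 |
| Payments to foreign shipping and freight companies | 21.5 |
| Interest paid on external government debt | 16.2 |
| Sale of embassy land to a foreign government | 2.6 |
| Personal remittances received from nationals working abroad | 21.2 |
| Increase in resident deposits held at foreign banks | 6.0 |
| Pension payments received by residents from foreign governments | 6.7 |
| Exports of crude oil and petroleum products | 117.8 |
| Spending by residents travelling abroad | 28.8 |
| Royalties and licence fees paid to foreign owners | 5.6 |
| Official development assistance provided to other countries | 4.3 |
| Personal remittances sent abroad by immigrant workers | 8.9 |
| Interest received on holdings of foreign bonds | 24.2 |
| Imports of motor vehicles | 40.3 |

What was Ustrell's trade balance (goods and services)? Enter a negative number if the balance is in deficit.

-40.1

Goods: -40.3 + 117.8 - 83.6 = -6.1
Services: -21.5 - 28.8 + 10.9 - 5.6 + 11.0 = -34.0
Trade balance = -6.1 + (-34.0) = -40.1
(Excluded from the trade balance — capital account: debt forgiveness received from foreign official creditors 7.8, sale of embassy land to a foreign government 2.6; primary income: compensation earned by residents employed abroad 5.7, interest paid on external government debt 16.2, interest received on holdings of foreign bonds 24.2; secondary income: personal remittances received from nationals working abroad 21.2, pension payments received by residents from foreign governments 6.7, official development assistance provided to other countries 4.3, personal remittances sent abroad by immigrant workers 8.9; financial account: increase in resident deposits held at foreign banks 6.0.)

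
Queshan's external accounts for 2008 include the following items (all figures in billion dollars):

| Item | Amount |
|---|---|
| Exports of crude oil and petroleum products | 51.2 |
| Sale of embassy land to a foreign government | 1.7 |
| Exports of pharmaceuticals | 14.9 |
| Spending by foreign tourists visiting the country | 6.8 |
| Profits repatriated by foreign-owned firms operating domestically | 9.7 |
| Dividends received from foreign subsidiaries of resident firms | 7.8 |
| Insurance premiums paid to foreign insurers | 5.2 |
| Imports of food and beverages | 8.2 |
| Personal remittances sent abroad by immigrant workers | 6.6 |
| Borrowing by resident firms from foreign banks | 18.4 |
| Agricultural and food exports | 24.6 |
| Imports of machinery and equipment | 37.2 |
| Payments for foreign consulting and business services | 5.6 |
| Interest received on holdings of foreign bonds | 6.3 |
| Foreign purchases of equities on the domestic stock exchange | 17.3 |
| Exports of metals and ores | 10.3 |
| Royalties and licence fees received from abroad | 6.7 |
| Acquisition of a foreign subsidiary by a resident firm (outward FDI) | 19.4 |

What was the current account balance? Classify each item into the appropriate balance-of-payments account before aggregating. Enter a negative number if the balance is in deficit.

Goods: -8.2 + 51.2 + 10.3 + 14.9 - 37.2 + 24.6 = 55.6
Services: -5.2 - 5.6 + 6.7 + 6.8 = 2.7
Primary income: 7.8 + 6.3 - 9.7 = 4.4
Secondary income: -6.6
Current account = 55.6 + 2.7 + 4.4 + (-6.6) = 56.1
(Excluded from the current account — capital account: sale of embassy land to a foreign government 1.7; financial account: borrowing by resident firms from foreign banks 18.4, foreign purchases of equities on the domestic stock exchange 17.3, acquisition of a foreign subsidiary by a resident firm (outward FDI) 19.4.)

56.1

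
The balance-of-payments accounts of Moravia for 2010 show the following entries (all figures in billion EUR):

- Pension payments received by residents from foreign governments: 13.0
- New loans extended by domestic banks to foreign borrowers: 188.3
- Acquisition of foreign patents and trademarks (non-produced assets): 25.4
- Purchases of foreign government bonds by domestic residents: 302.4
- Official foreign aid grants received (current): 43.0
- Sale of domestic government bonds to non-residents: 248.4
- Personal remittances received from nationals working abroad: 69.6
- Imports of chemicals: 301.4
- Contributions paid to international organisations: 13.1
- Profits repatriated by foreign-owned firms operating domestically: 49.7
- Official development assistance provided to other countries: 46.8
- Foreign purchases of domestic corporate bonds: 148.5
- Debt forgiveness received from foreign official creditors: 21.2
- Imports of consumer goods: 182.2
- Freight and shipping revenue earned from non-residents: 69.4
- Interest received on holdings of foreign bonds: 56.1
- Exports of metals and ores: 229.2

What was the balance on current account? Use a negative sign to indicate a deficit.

Goods: -182.2 + 229.2 - 301.4 = -254.4
Services: 69.4
Primary income: -49.7 + 56.1 = 6.4
Secondary income: 13.0 - 13.1 + 43.0 - 46.8 + 69.6 = 65.7
Current account = (-254.4) + 69.4 + 6.4 + 65.7 = -112.9
(Excluded from the current account — financial account: new loans extended by domestic banks to foreign borrowers 188.3, purchases of foreign government bonds by domestic residents 302.4, sale of domestic government bonds to non-residents 248.4, foreign purchases of domestic corporate bonds 148.5; capital account: acquisition of foreign patents and trademarks (non-produced assets) 25.4, debt forgiveness received from foreign official creditors 21.2.)

-112.9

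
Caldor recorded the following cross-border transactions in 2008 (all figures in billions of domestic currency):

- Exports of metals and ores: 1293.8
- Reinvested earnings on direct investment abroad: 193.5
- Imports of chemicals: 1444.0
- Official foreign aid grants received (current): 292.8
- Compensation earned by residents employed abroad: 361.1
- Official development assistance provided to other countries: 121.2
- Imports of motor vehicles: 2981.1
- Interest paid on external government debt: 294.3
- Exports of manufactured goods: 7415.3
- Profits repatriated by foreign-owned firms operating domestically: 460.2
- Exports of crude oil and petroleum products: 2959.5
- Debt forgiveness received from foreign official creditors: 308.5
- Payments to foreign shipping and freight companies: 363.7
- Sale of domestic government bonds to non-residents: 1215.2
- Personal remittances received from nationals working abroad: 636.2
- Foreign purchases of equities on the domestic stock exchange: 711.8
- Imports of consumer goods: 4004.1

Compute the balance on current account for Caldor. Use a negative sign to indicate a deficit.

3483.6

Goods: 7415.3 - 1444.0 + 1293.8 - 2981.1 + 2959.5 - 4004.1 = 3239.4
Services: -363.7
Primary income: 193.5 - 294.3 + 361.1 - 460.2 = -199.9
Secondary income: 292.8 - 121.2 + 636.2 = 807.8
Current account = 3239.4 + (-363.7) + (-199.9) + 807.8 = 3483.6
(Excluded from the current account — capital account: debt forgiveness received from foreign official creditors 308.5; financial account: sale of domestic government bonds to non-residents 1215.2, foreign purchases of equities on the domestic stock exchange 711.8.)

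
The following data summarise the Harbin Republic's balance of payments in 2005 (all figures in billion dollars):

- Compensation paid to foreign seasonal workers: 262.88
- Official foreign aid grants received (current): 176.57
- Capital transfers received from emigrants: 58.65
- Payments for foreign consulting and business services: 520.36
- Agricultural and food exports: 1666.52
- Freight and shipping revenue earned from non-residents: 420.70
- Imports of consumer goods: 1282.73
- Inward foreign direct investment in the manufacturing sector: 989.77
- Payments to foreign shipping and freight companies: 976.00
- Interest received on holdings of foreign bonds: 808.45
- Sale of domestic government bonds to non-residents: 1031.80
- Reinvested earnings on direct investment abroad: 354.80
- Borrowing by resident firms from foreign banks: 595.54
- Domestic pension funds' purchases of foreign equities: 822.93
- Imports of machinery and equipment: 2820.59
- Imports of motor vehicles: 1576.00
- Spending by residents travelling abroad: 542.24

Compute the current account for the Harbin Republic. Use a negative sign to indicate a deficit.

-4553.76

Goods: -2820.59 - 1576.00 - 1282.73 + 1666.52 = -4012.80
Services: -976.00 - 520.36 - 542.24 + 420.70 = -1617.90
Primary income: 354.80 - 262.88 + 808.45 = 900.37
Secondary income: 176.57
Current account = (-4012.80) + (-1617.90) + 900.37 + 176.57 = -4553.76
(Excluded from the current account — capital account: capital transfers received from emigrants 58.65; financial account: inward foreign direct investment in the manufacturing sector 989.77, sale of domestic government bonds to non-residents 1031.80, borrowing by resident firms from foreign banks 595.54, domestic pension funds' purchases of foreign equities 822.93.)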